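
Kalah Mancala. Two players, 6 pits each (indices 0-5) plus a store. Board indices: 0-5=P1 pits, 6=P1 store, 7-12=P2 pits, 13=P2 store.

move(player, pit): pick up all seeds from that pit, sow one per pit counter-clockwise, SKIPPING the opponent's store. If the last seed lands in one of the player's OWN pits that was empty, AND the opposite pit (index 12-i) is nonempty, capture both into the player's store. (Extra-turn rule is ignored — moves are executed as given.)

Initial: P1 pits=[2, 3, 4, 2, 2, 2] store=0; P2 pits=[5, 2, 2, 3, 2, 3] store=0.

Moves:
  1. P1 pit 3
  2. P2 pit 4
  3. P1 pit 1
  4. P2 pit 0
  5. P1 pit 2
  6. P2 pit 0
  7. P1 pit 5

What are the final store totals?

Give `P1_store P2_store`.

Move 1: P1 pit3 -> P1=[2,3,4,0,3,3](0) P2=[5,2,2,3,2,3](0)
Move 2: P2 pit4 -> P1=[2,3,4,0,3,3](0) P2=[5,2,2,3,0,4](1)
Move 3: P1 pit1 -> P1=[2,0,5,1,4,3](0) P2=[5,2,2,3,0,4](1)
Move 4: P2 pit0 -> P1=[2,0,5,1,4,3](0) P2=[0,3,3,4,1,5](1)
Move 5: P1 pit2 -> P1=[2,0,0,2,5,4](1) P2=[1,3,3,4,1,5](1)
Move 6: P2 pit0 -> P1=[2,0,0,2,5,4](1) P2=[0,4,3,4,1,5](1)
Move 7: P1 pit5 -> P1=[2,0,0,2,5,0](2) P2=[1,5,4,4,1,5](1)

Answer: 2 1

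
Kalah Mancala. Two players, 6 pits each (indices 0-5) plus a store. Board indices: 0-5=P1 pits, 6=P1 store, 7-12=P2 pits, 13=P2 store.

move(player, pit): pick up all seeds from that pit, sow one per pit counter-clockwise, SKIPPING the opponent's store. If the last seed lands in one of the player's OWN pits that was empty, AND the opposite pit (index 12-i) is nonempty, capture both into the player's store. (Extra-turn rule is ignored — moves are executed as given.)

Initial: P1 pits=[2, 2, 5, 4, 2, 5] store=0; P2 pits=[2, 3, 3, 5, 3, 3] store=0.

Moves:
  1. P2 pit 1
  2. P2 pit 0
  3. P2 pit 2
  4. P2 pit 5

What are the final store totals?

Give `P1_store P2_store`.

Answer: 0 2

Derivation:
Move 1: P2 pit1 -> P1=[2,2,5,4,2,5](0) P2=[2,0,4,6,4,3](0)
Move 2: P2 pit0 -> P1=[2,2,5,4,2,5](0) P2=[0,1,5,6,4,3](0)
Move 3: P2 pit2 -> P1=[3,2,5,4,2,5](0) P2=[0,1,0,7,5,4](1)
Move 4: P2 pit5 -> P1=[4,3,6,4,2,5](0) P2=[0,1,0,7,5,0](2)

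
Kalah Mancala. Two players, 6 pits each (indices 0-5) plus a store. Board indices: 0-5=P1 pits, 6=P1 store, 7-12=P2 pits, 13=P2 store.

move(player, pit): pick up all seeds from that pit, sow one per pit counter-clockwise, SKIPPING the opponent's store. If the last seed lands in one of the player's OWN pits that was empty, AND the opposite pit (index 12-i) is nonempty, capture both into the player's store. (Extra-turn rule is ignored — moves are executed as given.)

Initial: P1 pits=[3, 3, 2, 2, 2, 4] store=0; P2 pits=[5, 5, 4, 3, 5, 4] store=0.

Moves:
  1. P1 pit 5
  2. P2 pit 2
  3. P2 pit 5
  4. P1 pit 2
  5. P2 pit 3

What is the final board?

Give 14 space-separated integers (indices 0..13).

Answer: 6 4 0 4 3 0 8 0 6 0 0 7 1 3

Derivation:
Move 1: P1 pit5 -> P1=[3,3,2,2,2,0](1) P2=[6,6,5,3,5,4](0)
Move 2: P2 pit2 -> P1=[4,3,2,2,2,0](1) P2=[6,6,0,4,6,5](1)
Move 3: P2 pit5 -> P1=[5,4,3,3,2,0](1) P2=[6,6,0,4,6,0](2)
Move 4: P1 pit2 -> P1=[5,4,0,4,3,0](8) P2=[0,6,0,4,6,0](2)
Move 5: P2 pit3 -> P1=[6,4,0,4,3,0](8) P2=[0,6,0,0,7,1](3)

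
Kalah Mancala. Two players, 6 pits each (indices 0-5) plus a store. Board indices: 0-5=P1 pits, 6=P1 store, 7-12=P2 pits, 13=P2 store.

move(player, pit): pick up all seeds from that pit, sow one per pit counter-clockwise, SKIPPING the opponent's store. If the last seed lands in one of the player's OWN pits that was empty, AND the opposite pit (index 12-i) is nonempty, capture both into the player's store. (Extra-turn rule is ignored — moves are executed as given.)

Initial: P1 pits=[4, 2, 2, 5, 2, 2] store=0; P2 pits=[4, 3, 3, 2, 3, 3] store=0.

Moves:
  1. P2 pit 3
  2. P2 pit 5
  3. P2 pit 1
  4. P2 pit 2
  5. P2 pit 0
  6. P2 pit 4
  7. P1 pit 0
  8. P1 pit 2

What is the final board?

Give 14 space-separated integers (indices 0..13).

Move 1: P2 pit3 -> P1=[4,2,2,5,2,2](0) P2=[4,3,3,0,4,4](0)
Move 2: P2 pit5 -> P1=[5,3,3,5,2,2](0) P2=[4,3,3,0,4,0](1)
Move 3: P2 pit1 -> P1=[5,3,3,5,2,2](0) P2=[4,0,4,1,5,0](1)
Move 4: P2 pit2 -> P1=[5,3,3,5,2,2](0) P2=[4,0,0,2,6,1](2)
Move 5: P2 pit0 -> P1=[5,3,3,5,2,2](0) P2=[0,1,1,3,7,1](2)
Move 6: P2 pit4 -> P1=[6,4,4,6,3,2](0) P2=[0,1,1,3,0,2](3)
Move 7: P1 pit0 -> P1=[0,5,5,7,4,3](1) P2=[0,1,1,3,0,2](3)
Move 8: P1 pit2 -> P1=[0,5,0,8,5,4](2) P2=[1,1,1,3,0,2](3)

Answer: 0 5 0 8 5 4 2 1 1 1 3 0 2 3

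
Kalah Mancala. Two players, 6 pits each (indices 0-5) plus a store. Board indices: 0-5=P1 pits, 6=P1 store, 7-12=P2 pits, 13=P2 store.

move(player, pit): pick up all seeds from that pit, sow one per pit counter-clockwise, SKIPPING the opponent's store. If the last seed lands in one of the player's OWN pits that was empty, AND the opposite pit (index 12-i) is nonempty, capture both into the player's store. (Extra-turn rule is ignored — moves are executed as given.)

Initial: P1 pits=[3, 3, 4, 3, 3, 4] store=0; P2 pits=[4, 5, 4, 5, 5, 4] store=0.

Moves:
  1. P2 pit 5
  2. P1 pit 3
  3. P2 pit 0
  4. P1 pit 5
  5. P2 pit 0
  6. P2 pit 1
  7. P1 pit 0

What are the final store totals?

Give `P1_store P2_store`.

Answer: 2 2

Derivation:
Move 1: P2 pit5 -> P1=[4,4,5,3,3,4](0) P2=[4,5,4,5,5,0](1)
Move 2: P1 pit3 -> P1=[4,4,5,0,4,5](1) P2=[4,5,4,5,5,0](1)
Move 3: P2 pit0 -> P1=[4,4,5,0,4,5](1) P2=[0,6,5,6,6,0](1)
Move 4: P1 pit5 -> P1=[4,4,5,0,4,0](2) P2=[1,7,6,7,6,0](1)
Move 5: P2 pit0 -> P1=[4,4,5,0,4,0](2) P2=[0,8,6,7,6,0](1)
Move 6: P2 pit1 -> P1=[5,5,6,0,4,0](2) P2=[0,0,7,8,7,1](2)
Move 7: P1 pit0 -> P1=[0,6,7,1,5,1](2) P2=[0,0,7,8,7,1](2)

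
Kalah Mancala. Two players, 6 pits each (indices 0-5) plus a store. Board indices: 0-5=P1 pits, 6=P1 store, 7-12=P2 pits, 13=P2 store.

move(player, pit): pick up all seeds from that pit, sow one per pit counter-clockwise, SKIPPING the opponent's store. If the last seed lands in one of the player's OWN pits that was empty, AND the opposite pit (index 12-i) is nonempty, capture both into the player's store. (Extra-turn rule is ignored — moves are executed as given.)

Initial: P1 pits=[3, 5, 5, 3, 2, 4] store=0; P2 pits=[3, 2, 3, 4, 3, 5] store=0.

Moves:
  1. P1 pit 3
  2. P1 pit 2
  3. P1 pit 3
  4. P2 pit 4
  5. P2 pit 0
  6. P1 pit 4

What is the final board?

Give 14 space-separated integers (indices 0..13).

Move 1: P1 pit3 -> P1=[3,5,5,0,3,5](1) P2=[3,2,3,4,3,5](0)
Move 2: P1 pit2 -> P1=[3,5,0,1,4,6](2) P2=[4,2,3,4,3,5](0)
Move 3: P1 pit3 -> P1=[3,5,0,0,5,6](2) P2=[4,2,3,4,3,5](0)
Move 4: P2 pit4 -> P1=[4,5,0,0,5,6](2) P2=[4,2,3,4,0,6](1)
Move 5: P2 pit0 -> P1=[4,0,0,0,5,6](2) P2=[0,3,4,5,0,6](7)
Move 6: P1 pit4 -> P1=[4,0,0,0,0,7](3) P2=[1,4,5,5,0,6](7)

Answer: 4 0 0 0 0 7 3 1 4 5 5 0 6 7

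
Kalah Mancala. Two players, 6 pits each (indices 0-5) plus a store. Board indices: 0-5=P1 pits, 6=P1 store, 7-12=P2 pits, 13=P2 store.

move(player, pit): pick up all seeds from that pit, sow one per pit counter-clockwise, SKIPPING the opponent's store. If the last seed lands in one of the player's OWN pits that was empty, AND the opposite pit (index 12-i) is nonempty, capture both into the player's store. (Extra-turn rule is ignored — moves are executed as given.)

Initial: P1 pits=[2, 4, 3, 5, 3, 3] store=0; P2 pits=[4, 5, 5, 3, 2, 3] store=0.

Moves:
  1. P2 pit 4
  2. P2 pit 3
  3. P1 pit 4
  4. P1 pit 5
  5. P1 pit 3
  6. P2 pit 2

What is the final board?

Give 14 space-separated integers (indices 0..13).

Move 1: P2 pit4 -> P1=[2,4,3,5,3,3](0) P2=[4,5,5,3,0,4](1)
Move 2: P2 pit3 -> P1=[2,4,3,5,3,3](0) P2=[4,5,5,0,1,5](2)
Move 3: P1 pit4 -> P1=[2,4,3,5,0,4](1) P2=[5,5,5,0,1,5](2)
Move 4: P1 pit5 -> P1=[2,4,3,5,0,0](2) P2=[6,6,6,0,1,5](2)
Move 5: P1 pit3 -> P1=[2,4,3,0,1,1](3) P2=[7,7,6,0,1,5](2)
Move 6: P2 pit2 -> P1=[3,5,3,0,1,1](3) P2=[7,7,0,1,2,6](3)

Answer: 3 5 3 0 1 1 3 7 7 0 1 2 6 3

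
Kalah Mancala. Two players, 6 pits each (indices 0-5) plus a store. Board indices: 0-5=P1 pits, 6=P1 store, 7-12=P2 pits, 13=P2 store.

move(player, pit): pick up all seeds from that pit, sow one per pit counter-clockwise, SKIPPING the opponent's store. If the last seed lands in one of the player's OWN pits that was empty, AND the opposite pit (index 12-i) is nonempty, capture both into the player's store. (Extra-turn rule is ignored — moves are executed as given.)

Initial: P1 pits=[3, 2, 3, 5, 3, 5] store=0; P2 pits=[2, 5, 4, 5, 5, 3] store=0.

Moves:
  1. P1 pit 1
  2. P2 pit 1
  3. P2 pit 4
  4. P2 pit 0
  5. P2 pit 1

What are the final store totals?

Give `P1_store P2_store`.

Move 1: P1 pit1 -> P1=[3,0,4,6,3,5](0) P2=[2,5,4,5,5,3](0)
Move 2: P2 pit1 -> P1=[3,0,4,6,3,5](0) P2=[2,0,5,6,6,4](1)
Move 3: P2 pit4 -> P1=[4,1,5,7,3,5](0) P2=[2,0,5,6,0,5](2)
Move 4: P2 pit0 -> P1=[4,1,5,7,3,5](0) P2=[0,1,6,6,0,5](2)
Move 5: P2 pit1 -> P1=[4,1,5,7,3,5](0) P2=[0,0,7,6,0,5](2)

Answer: 0 2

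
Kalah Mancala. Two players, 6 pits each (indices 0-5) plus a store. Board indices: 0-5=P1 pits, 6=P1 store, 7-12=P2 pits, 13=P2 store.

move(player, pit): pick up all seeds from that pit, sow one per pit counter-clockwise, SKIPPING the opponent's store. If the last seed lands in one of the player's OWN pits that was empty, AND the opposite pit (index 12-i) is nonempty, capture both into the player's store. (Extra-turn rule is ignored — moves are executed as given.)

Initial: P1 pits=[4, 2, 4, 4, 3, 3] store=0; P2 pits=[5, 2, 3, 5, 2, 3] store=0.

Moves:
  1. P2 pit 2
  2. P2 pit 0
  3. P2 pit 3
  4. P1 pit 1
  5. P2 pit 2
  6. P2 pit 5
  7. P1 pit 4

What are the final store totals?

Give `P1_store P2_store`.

Move 1: P2 pit2 -> P1=[4,2,4,4,3,3](0) P2=[5,2,0,6,3,4](0)
Move 2: P2 pit0 -> P1=[4,2,4,4,3,3](0) P2=[0,3,1,7,4,5](0)
Move 3: P2 pit3 -> P1=[5,3,5,5,3,3](0) P2=[0,3,1,0,5,6](1)
Move 4: P1 pit1 -> P1=[5,0,6,6,4,3](0) P2=[0,3,1,0,5,6](1)
Move 5: P2 pit2 -> P1=[5,0,0,6,4,3](0) P2=[0,3,0,0,5,6](8)
Move 6: P2 pit5 -> P1=[6,1,1,7,5,3](0) P2=[0,3,0,0,5,0](9)
Move 7: P1 pit4 -> P1=[6,1,1,7,0,4](1) P2=[1,4,1,0,5,0](9)

Answer: 1 9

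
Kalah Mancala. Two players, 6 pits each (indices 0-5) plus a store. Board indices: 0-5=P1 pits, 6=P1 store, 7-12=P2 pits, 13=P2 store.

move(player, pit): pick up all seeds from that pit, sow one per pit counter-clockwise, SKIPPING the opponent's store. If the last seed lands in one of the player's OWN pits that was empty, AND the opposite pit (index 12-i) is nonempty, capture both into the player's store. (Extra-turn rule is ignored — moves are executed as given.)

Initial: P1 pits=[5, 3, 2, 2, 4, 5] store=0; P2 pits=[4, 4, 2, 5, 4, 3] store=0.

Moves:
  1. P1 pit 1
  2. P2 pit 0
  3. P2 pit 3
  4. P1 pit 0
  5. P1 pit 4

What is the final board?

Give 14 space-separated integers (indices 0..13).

Move 1: P1 pit1 -> P1=[5,0,3,3,5,5](0) P2=[4,4,2,5,4,3](0)
Move 2: P2 pit0 -> P1=[5,0,3,3,5,5](0) P2=[0,5,3,6,5,3](0)
Move 3: P2 pit3 -> P1=[6,1,4,3,5,5](0) P2=[0,5,3,0,6,4](1)
Move 4: P1 pit0 -> P1=[0,2,5,4,6,6](1) P2=[0,5,3,0,6,4](1)
Move 5: P1 pit4 -> P1=[0,2,5,4,0,7](2) P2=[1,6,4,1,6,4](1)

Answer: 0 2 5 4 0 7 2 1 6 4 1 6 4 1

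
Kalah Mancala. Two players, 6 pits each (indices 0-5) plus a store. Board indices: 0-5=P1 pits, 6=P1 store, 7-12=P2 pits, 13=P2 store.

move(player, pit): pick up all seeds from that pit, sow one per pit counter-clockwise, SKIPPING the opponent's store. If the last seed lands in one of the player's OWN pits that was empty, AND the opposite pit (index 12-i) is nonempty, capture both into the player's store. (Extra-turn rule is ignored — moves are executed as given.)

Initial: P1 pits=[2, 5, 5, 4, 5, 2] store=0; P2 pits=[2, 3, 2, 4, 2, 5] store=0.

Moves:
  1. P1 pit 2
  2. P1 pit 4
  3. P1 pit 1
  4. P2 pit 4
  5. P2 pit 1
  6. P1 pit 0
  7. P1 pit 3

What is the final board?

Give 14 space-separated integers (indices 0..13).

Move 1: P1 pit2 -> P1=[2,5,0,5,6,3](1) P2=[3,3,2,4,2,5](0)
Move 2: P1 pit4 -> P1=[2,5,0,5,0,4](2) P2=[4,4,3,5,2,5](0)
Move 3: P1 pit1 -> P1=[2,0,1,6,1,5](3) P2=[4,4,3,5,2,5](0)
Move 4: P2 pit4 -> P1=[2,0,1,6,1,5](3) P2=[4,4,3,5,0,6](1)
Move 5: P2 pit1 -> P1=[2,0,1,6,1,5](3) P2=[4,0,4,6,1,7](1)
Move 6: P1 pit0 -> P1=[0,1,2,6,1,5](3) P2=[4,0,4,6,1,7](1)
Move 7: P1 pit3 -> P1=[0,1,2,0,2,6](4) P2=[5,1,5,6,1,7](1)

Answer: 0 1 2 0 2 6 4 5 1 5 6 1 7 1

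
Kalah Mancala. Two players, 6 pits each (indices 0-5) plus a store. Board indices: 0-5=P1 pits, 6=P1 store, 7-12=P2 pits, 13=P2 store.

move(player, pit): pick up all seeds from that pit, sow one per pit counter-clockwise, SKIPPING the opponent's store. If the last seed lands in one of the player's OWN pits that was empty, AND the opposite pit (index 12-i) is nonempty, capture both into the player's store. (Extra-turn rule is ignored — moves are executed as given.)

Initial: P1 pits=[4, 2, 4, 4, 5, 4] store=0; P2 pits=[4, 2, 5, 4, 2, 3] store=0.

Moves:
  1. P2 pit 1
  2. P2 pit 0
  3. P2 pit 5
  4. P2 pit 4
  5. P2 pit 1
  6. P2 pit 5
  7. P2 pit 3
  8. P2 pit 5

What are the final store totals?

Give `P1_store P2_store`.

Move 1: P2 pit1 -> P1=[4,2,4,4,5,4](0) P2=[4,0,6,5,2,3](0)
Move 2: P2 pit0 -> P1=[4,2,4,4,5,4](0) P2=[0,1,7,6,3,3](0)
Move 3: P2 pit5 -> P1=[5,3,4,4,5,4](0) P2=[0,1,7,6,3,0](1)
Move 4: P2 pit4 -> P1=[6,3,4,4,5,4](0) P2=[0,1,7,6,0,1](2)
Move 5: P2 pit1 -> P1=[6,3,4,4,5,4](0) P2=[0,0,8,6,0,1](2)
Move 6: P2 pit5 -> P1=[6,3,4,4,5,4](0) P2=[0,0,8,6,0,0](3)
Move 7: P2 pit3 -> P1=[7,4,5,4,5,4](0) P2=[0,0,8,0,1,1](4)
Move 8: P2 pit5 -> P1=[7,4,5,4,5,4](0) P2=[0,0,8,0,1,0](5)

Answer: 0 5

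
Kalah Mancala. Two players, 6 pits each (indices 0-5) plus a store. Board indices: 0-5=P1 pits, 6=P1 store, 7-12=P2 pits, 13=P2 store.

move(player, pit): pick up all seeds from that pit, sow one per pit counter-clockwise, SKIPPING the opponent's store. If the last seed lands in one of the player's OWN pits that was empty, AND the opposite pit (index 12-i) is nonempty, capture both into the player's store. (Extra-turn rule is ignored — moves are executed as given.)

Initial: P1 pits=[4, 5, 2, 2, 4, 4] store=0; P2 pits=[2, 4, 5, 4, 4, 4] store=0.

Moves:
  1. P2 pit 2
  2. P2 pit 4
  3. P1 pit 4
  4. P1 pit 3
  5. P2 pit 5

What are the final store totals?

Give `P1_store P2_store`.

Answer: 1 3

Derivation:
Move 1: P2 pit2 -> P1=[5,5,2,2,4,4](0) P2=[2,4,0,5,5,5](1)
Move 2: P2 pit4 -> P1=[6,6,3,2,4,4](0) P2=[2,4,0,5,0,6](2)
Move 3: P1 pit4 -> P1=[6,6,3,2,0,5](1) P2=[3,5,0,5,0,6](2)
Move 4: P1 pit3 -> P1=[6,6,3,0,1,6](1) P2=[3,5,0,5,0,6](2)
Move 5: P2 pit5 -> P1=[7,7,4,1,2,6](1) P2=[3,5,0,5,0,0](3)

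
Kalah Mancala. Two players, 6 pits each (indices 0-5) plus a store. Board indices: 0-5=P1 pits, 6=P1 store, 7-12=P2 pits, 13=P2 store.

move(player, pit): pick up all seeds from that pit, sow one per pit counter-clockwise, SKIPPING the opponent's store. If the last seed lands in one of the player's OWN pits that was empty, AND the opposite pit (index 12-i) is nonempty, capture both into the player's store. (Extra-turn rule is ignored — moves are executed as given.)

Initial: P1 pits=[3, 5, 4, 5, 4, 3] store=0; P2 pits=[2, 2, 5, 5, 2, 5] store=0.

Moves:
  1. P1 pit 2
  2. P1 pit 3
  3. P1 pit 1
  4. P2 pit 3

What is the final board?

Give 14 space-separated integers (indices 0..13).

Move 1: P1 pit2 -> P1=[3,5,0,6,5,4](1) P2=[2,2,5,5,2,5](0)
Move 2: P1 pit3 -> P1=[3,5,0,0,6,5](2) P2=[3,3,6,5,2,5](0)
Move 3: P1 pit1 -> P1=[3,0,1,1,7,6](3) P2=[3,3,6,5,2,5](0)
Move 4: P2 pit3 -> P1=[4,1,1,1,7,6](3) P2=[3,3,6,0,3,6](1)

Answer: 4 1 1 1 7 6 3 3 3 6 0 3 6 1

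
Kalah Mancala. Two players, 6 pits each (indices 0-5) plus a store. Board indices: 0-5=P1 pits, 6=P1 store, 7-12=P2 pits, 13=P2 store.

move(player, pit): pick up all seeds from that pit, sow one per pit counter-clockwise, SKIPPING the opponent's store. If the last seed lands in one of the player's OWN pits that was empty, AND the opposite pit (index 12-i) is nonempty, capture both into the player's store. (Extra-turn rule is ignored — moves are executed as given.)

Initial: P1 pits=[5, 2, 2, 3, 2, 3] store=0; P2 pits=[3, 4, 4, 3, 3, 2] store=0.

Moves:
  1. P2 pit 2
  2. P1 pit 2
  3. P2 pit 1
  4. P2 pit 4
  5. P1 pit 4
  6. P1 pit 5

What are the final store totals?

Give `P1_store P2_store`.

Answer: 2 2

Derivation:
Move 1: P2 pit2 -> P1=[5,2,2,3,2,3](0) P2=[3,4,0,4,4,3](1)
Move 2: P1 pit2 -> P1=[5,2,0,4,3,3](0) P2=[3,4,0,4,4,3](1)
Move 3: P2 pit1 -> P1=[5,2,0,4,3,3](0) P2=[3,0,1,5,5,4](1)
Move 4: P2 pit4 -> P1=[6,3,1,4,3,3](0) P2=[3,0,1,5,0,5](2)
Move 5: P1 pit4 -> P1=[6,3,1,4,0,4](1) P2=[4,0,1,5,0,5](2)
Move 6: P1 pit5 -> P1=[6,3,1,4,0,0](2) P2=[5,1,2,5,0,5](2)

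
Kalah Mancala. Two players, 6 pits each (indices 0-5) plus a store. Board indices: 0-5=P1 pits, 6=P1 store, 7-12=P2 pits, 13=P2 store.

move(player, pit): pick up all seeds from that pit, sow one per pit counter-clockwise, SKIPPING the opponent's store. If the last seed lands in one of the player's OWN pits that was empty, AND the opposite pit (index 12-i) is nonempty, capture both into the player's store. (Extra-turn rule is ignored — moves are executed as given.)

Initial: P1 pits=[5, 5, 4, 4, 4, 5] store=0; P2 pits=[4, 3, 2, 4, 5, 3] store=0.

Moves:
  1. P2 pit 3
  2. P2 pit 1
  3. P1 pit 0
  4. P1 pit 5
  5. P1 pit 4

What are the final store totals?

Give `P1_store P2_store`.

Answer: 3 1

Derivation:
Move 1: P2 pit3 -> P1=[6,5,4,4,4,5](0) P2=[4,3,2,0,6,4](1)
Move 2: P2 pit1 -> P1=[6,5,4,4,4,5](0) P2=[4,0,3,1,7,4](1)
Move 3: P1 pit0 -> P1=[0,6,5,5,5,6](1) P2=[4,0,3,1,7,4](1)
Move 4: P1 pit5 -> P1=[0,6,5,5,5,0](2) P2=[5,1,4,2,8,4](1)
Move 5: P1 pit4 -> P1=[0,6,5,5,0,1](3) P2=[6,2,5,2,8,4](1)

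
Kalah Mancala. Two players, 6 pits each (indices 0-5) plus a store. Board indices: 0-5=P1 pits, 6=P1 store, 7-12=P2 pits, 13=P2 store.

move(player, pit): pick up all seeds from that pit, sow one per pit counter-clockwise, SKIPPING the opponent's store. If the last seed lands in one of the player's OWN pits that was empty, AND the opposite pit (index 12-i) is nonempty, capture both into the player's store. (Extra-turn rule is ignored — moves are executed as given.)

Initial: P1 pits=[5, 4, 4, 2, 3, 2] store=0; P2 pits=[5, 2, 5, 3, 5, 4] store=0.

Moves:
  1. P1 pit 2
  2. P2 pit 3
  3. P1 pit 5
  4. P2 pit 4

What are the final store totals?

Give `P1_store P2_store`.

Answer: 2 2

Derivation:
Move 1: P1 pit2 -> P1=[5,4,0,3,4,3](1) P2=[5,2,5,3,5,4](0)
Move 2: P2 pit3 -> P1=[5,4,0,3,4,3](1) P2=[5,2,5,0,6,5](1)
Move 3: P1 pit5 -> P1=[5,4,0,3,4,0](2) P2=[6,3,5,0,6,5](1)
Move 4: P2 pit4 -> P1=[6,5,1,4,4,0](2) P2=[6,3,5,0,0,6](2)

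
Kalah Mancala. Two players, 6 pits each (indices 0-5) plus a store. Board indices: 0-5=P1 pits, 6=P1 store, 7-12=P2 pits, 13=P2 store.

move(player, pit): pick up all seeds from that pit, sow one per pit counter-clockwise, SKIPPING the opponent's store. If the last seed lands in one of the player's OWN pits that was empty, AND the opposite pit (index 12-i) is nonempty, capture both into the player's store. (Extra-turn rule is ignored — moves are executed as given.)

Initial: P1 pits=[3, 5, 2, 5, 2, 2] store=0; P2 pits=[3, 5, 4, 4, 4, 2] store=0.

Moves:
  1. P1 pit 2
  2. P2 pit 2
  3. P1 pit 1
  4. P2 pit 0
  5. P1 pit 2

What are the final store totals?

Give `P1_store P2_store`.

Answer: 1 1

Derivation:
Move 1: P1 pit2 -> P1=[3,5,0,6,3,2](0) P2=[3,5,4,4,4,2](0)
Move 2: P2 pit2 -> P1=[3,5,0,6,3,2](0) P2=[3,5,0,5,5,3](1)
Move 3: P1 pit1 -> P1=[3,0,1,7,4,3](1) P2=[3,5,0,5,5,3](1)
Move 4: P2 pit0 -> P1=[3,0,1,7,4,3](1) P2=[0,6,1,6,5,3](1)
Move 5: P1 pit2 -> P1=[3,0,0,8,4,3](1) P2=[0,6,1,6,5,3](1)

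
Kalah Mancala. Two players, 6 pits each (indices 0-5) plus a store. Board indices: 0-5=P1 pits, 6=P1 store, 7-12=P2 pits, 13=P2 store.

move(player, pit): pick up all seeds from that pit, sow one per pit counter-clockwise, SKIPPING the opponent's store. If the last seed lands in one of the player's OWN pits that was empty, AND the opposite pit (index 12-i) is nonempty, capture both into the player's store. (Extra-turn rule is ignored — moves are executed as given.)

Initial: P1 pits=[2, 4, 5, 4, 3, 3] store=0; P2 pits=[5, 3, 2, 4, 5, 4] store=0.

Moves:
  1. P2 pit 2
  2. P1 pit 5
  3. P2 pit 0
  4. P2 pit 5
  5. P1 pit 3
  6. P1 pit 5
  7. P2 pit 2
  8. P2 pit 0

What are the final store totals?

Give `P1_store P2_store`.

Answer: 3 2

Derivation:
Move 1: P2 pit2 -> P1=[2,4,5,4,3,3](0) P2=[5,3,0,5,6,4](0)
Move 2: P1 pit5 -> P1=[2,4,5,4,3,0](1) P2=[6,4,0,5,6,4](0)
Move 3: P2 pit0 -> P1=[2,4,5,4,3,0](1) P2=[0,5,1,6,7,5](1)
Move 4: P2 pit5 -> P1=[3,5,6,5,3,0](1) P2=[0,5,1,6,7,0](2)
Move 5: P1 pit3 -> P1=[3,5,6,0,4,1](2) P2=[1,6,1,6,7,0](2)
Move 6: P1 pit5 -> P1=[3,5,6,0,4,0](3) P2=[1,6,1,6,7,0](2)
Move 7: P2 pit2 -> P1=[3,5,6,0,4,0](3) P2=[1,6,0,7,7,0](2)
Move 8: P2 pit0 -> P1=[3,5,6,0,4,0](3) P2=[0,7,0,7,7,0](2)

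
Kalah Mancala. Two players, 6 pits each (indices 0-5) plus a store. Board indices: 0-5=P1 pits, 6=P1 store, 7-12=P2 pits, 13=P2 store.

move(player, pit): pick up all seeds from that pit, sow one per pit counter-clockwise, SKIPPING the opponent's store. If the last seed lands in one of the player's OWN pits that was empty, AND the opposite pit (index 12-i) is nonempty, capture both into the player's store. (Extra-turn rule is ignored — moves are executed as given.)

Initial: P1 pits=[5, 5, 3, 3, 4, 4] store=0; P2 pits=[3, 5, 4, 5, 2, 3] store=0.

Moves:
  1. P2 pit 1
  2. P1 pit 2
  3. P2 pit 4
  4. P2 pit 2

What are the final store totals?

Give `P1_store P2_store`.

Answer: 0 3

Derivation:
Move 1: P2 pit1 -> P1=[5,5,3,3,4,4](0) P2=[3,0,5,6,3,4](1)
Move 2: P1 pit2 -> P1=[5,5,0,4,5,5](0) P2=[3,0,5,6,3,4](1)
Move 3: P2 pit4 -> P1=[6,5,0,4,5,5](0) P2=[3,0,5,6,0,5](2)
Move 4: P2 pit2 -> P1=[7,5,0,4,5,5](0) P2=[3,0,0,7,1,6](3)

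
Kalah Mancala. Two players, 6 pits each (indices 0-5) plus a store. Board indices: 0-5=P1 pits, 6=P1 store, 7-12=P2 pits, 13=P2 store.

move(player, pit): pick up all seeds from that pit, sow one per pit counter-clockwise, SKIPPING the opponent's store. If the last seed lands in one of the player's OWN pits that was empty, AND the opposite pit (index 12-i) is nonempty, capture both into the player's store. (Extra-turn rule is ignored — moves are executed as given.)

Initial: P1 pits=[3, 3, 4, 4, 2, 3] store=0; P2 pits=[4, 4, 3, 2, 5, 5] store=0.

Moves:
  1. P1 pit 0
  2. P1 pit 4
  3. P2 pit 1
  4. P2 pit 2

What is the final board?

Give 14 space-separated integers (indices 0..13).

Answer: 0 4 5 5 0 4 1 4 0 0 4 7 7 1

Derivation:
Move 1: P1 pit0 -> P1=[0,4,5,5,2,3](0) P2=[4,4,3,2,5,5](0)
Move 2: P1 pit4 -> P1=[0,4,5,5,0,4](1) P2=[4,4,3,2,5,5](0)
Move 3: P2 pit1 -> P1=[0,4,5,5,0,4](1) P2=[4,0,4,3,6,6](0)
Move 4: P2 pit2 -> P1=[0,4,5,5,0,4](1) P2=[4,0,0,4,7,7](1)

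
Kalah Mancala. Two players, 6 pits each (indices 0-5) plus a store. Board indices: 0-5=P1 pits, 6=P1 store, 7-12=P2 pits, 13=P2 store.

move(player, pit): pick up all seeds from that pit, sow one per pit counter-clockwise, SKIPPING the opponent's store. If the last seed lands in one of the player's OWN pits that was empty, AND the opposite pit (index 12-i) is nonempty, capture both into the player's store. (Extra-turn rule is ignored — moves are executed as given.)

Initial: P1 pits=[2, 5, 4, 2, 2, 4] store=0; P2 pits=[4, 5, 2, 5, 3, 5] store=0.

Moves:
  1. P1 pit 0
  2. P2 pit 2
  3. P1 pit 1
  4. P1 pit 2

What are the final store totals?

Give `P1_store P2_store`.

Answer: 2 0

Derivation:
Move 1: P1 pit0 -> P1=[0,6,5,2,2,4](0) P2=[4,5,2,5,3,5](0)
Move 2: P2 pit2 -> P1=[0,6,5,2,2,4](0) P2=[4,5,0,6,4,5](0)
Move 3: P1 pit1 -> P1=[0,0,6,3,3,5](1) P2=[5,5,0,6,4,5](0)
Move 4: P1 pit2 -> P1=[0,0,0,4,4,6](2) P2=[6,6,0,6,4,5](0)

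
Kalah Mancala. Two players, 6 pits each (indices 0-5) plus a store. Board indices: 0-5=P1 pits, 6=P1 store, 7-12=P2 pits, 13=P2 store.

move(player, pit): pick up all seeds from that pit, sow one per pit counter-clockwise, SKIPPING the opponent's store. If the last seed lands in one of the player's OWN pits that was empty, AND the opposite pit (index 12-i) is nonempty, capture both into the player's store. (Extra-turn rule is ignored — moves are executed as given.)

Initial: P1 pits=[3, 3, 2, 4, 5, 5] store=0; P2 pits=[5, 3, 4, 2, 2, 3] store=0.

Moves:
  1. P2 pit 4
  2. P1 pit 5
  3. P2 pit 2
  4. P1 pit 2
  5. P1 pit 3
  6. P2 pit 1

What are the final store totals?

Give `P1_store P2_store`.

Move 1: P2 pit4 -> P1=[3,3,2,4,5,5](0) P2=[5,3,4,2,0,4](1)
Move 2: P1 pit5 -> P1=[3,3,2,4,5,0](1) P2=[6,4,5,3,0,4](1)
Move 3: P2 pit2 -> P1=[4,3,2,4,5,0](1) P2=[6,4,0,4,1,5](2)
Move 4: P1 pit2 -> P1=[4,3,0,5,6,0](1) P2=[6,4,0,4,1,5](2)
Move 5: P1 pit3 -> P1=[4,3,0,0,7,1](2) P2=[7,5,0,4,1,5](2)
Move 6: P2 pit1 -> P1=[4,3,0,0,7,1](2) P2=[7,0,1,5,2,6](3)

Answer: 2 3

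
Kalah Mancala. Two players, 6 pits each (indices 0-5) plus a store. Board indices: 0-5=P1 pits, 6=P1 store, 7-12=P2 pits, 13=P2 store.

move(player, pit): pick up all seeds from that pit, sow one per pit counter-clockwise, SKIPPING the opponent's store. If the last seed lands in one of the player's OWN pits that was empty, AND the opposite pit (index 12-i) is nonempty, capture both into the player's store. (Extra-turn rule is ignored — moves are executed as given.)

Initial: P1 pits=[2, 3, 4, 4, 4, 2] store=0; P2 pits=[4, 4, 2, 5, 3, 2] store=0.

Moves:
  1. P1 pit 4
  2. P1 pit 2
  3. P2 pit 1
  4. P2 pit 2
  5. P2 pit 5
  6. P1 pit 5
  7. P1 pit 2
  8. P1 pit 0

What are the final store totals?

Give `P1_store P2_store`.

Move 1: P1 pit4 -> P1=[2,3,4,4,0,3](1) P2=[5,5,2,5,3,2](0)
Move 2: P1 pit2 -> P1=[2,3,0,5,1,4](2) P2=[5,5,2,5,3,2](0)
Move 3: P2 pit1 -> P1=[2,3,0,5,1,4](2) P2=[5,0,3,6,4,3](1)
Move 4: P2 pit2 -> P1=[2,3,0,5,1,4](2) P2=[5,0,0,7,5,4](1)
Move 5: P2 pit5 -> P1=[3,4,1,5,1,4](2) P2=[5,0,0,7,5,0](2)
Move 6: P1 pit5 -> P1=[3,4,1,5,1,0](3) P2=[6,1,1,7,5,0](2)
Move 7: P1 pit2 -> P1=[3,4,0,6,1,0](3) P2=[6,1,1,7,5,0](2)
Move 8: P1 pit0 -> P1=[0,5,1,7,1,0](3) P2=[6,1,1,7,5,0](2)

Answer: 3 2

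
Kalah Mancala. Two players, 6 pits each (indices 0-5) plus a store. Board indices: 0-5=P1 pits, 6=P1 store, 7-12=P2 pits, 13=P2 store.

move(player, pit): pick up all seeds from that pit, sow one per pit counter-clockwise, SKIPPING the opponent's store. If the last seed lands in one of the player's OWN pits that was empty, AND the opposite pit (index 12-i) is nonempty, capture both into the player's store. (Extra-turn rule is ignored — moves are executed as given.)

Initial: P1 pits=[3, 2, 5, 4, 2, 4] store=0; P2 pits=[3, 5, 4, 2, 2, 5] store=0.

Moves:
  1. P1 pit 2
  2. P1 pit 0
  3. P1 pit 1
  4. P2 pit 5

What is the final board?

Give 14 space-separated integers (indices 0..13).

Move 1: P1 pit2 -> P1=[3,2,0,5,3,5](1) P2=[4,5,4,2,2,5](0)
Move 2: P1 pit0 -> P1=[0,3,1,6,3,5](1) P2=[4,5,4,2,2,5](0)
Move 3: P1 pit1 -> P1=[0,0,2,7,4,5](1) P2=[4,5,4,2,2,5](0)
Move 4: P2 pit5 -> P1=[1,1,3,8,4,5](1) P2=[4,5,4,2,2,0](1)

Answer: 1 1 3 8 4 5 1 4 5 4 2 2 0 1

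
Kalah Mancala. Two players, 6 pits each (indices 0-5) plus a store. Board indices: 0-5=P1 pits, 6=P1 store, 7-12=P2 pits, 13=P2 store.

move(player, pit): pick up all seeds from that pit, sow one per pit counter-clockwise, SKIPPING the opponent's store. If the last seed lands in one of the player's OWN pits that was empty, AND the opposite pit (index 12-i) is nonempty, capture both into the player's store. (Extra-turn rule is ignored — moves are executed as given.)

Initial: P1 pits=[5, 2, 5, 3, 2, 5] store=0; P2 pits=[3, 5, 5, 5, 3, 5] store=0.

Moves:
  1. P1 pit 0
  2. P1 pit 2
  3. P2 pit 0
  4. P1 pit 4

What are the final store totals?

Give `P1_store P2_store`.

Move 1: P1 pit0 -> P1=[0,3,6,4,3,6](0) P2=[3,5,5,5,3,5](0)
Move 2: P1 pit2 -> P1=[0,3,0,5,4,7](1) P2=[4,6,5,5,3,5](0)
Move 3: P2 pit0 -> P1=[0,3,0,5,4,7](1) P2=[0,7,6,6,4,5](0)
Move 4: P1 pit4 -> P1=[0,3,0,5,0,8](2) P2=[1,8,6,6,4,5](0)

Answer: 2 0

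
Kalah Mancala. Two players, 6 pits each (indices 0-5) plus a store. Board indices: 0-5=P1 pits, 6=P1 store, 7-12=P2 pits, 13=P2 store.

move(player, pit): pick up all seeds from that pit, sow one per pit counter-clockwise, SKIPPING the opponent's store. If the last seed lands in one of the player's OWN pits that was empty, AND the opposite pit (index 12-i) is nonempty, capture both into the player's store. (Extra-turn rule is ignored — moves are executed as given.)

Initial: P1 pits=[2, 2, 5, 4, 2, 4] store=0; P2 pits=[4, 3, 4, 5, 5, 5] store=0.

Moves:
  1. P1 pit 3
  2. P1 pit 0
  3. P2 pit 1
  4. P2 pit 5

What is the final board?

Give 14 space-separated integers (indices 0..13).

Answer: 1 4 7 1 3 5 1 5 0 5 6 6 0 1

Derivation:
Move 1: P1 pit3 -> P1=[2,2,5,0,3,5](1) P2=[5,3,4,5,5,5](0)
Move 2: P1 pit0 -> P1=[0,3,6,0,3,5](1) P2=[5,3,4,5,5,5](0)
Move 3: P2 pit1 -> P1=[0,3,6,0,3,5](1) P2=[5,0,5,6,6,5](0)
Move 4: P2 pit5 -> P1=[1,4,7,1,3,5](1) P2=[5,0,5,6,6,0](1)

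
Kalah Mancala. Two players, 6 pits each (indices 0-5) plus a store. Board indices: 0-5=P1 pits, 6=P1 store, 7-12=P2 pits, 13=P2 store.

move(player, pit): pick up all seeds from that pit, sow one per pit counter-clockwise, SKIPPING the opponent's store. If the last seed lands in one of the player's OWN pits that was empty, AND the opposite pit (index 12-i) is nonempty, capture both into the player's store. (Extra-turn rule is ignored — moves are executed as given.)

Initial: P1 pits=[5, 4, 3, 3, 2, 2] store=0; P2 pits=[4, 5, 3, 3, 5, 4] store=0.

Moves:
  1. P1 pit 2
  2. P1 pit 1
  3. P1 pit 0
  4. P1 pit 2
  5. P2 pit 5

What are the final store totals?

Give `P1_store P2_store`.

Move 1: P1 pit2 -> P1=[5,4,0,4,3,3](0) P2=[4,5,3,3,5,4](0)
Move 2: P1 pit1 -> P1=[5,0,1,5,4,4](0) P2=[4,5,3,3,5,4](0)
Move 3: P1 pit0 -> P1=[0,1,2,6,5,5](0) P2=[4,5,3,3,5,4](0)
Move 4: P1 pit2 -> P1=[0,1,0,7,6,5](0) P2=[4,5,3,3,5,4](0)
Move 5: P2 pit5 -> P1=[1,2,1,7,6,5](0) P2=[4,5,3,3,5,0](1)

Answer: 0 1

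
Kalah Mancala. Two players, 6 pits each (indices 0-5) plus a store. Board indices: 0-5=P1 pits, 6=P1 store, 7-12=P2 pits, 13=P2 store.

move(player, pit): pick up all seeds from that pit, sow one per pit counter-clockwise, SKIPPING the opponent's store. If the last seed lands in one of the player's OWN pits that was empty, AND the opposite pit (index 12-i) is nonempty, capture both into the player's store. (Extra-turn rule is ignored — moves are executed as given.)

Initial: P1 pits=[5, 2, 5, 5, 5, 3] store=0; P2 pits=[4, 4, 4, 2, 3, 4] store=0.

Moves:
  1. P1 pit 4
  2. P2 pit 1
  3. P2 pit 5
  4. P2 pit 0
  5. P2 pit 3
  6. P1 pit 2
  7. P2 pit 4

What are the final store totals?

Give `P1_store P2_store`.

Move 1: P1 pit4 -> P1=[5,2,5,5,0,4](1) P2=[5,5,5,2,3,4](0)
Move 2: P2 pit1 -> P1=[5,2,5,5,0,4](1) P2=[5,0,6,3,4,5](1)
Move 3: P2 pit5 -> P1=[6,3,6,6,0,4](1) P2=[5,0,6,3,4,0](2)
Move 4: P2 pit0 -> P1=[0,3,6,6,0,4](1) P2=[0,1,7,4,5,0](9)
Move 5: P2 pit3 -> P1=[1,3,6,6,0,4](1) P2=[0,1,7,0,6,1](10)
Move 6: P1 pit2 -> P1=[1,3,0,7,1,5](2) P2=[1,2,7,0,6,1](10)
Move 7: P2 pit4 -> P1=[2,4,1,8,1,5](2) P2=[1,2,7,0,0,2](11)

Answer: 2 11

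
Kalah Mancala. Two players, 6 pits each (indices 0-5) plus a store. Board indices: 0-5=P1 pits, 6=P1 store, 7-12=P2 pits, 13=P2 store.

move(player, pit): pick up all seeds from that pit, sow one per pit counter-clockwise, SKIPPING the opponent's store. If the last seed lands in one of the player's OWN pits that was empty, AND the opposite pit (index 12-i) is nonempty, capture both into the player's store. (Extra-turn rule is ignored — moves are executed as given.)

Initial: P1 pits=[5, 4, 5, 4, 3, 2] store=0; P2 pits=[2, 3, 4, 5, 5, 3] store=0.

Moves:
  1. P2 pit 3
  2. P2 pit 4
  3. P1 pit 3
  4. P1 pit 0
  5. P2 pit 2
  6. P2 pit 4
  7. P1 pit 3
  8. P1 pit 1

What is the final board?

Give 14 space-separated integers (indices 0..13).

Answer: 0 0 8 1 7 5 3 5 5 0 1 0 7 3

Derivation:
Move 1: P2 pit3 -> P1=[6,5,5,4,3,2](0) P2=[2,3,4,0,6,4](1)
Move 2: P2 pit4 -> P1=[7,6,6,5,3,2](0) P2=[2,3,4,0,0,5](2)
Move 3: P1 pit3 -> P1=[7,6,6,0,4,3](1) P2=[3,4,4,0,0,5](2)
Move 4: P1 pit0 -> P1=[0,7,7,1,5,4](2) P2=[4,4,4,0,0,5](2)
Move 5: P2 pit2 -> P1=[0,7,7,1,5,4](2) P2=[4,4,0,1,1,6](3)
Move 6: P2 pit4 -> P1=[0,7,7,1,5,4](2) P2=[4,4,0,1,0,7](3)
Move 7: P1 pit3 -> P1=[0,7,7,0,6,4](2) P2=[4,4,0,1,0,7](3)
Move 8: P1 pit1 -> P1=[0,0,8,1,7,5](3) P2=[5,5,0,1,0,7](3)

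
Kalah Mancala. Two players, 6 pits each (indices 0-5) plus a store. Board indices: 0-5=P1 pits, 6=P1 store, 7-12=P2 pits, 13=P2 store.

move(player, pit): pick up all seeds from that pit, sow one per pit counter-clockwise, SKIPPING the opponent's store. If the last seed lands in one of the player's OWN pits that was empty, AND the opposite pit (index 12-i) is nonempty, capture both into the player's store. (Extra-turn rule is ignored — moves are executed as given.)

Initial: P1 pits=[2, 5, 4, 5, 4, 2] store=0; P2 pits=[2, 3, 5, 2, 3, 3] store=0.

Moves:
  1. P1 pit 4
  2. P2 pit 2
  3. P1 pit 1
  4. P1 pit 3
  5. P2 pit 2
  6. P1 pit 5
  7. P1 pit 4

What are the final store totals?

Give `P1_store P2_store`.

Move 1: P1 pit4 -> P1=[2,5,4,5,0,3](1) P2=[3,4,5,2,3,3](0)
Move 2: P2 pit2 -> P1=[3,5,4,5,0,3](1) P2=[3,4,0,3,4,4](1)
Move 3: P1 pit1 -> P1=[3,0,5,6,1,4](2) P2=[3,4,0,3,4,4](1)
Move 4: P1 pit3 -> P1=[3,0,5,0,2,5](3) P2=[4,5,1,3,4,4](1)
Move 5: P2 pit2 -> P1=[3,0,5,0,2,5](3) P2=[4,5,0,4,4,4](1)
Move 6: P1 pit5 -> P1=[3,0,5,0,2,0](4) P2=[5,6,1,5,4,4](1)
Move 7: P1 pit4 -> P1=[3,0,5,0,0,1](5) P2=[5,6,1,5,4,4](1)

Answer: 5 1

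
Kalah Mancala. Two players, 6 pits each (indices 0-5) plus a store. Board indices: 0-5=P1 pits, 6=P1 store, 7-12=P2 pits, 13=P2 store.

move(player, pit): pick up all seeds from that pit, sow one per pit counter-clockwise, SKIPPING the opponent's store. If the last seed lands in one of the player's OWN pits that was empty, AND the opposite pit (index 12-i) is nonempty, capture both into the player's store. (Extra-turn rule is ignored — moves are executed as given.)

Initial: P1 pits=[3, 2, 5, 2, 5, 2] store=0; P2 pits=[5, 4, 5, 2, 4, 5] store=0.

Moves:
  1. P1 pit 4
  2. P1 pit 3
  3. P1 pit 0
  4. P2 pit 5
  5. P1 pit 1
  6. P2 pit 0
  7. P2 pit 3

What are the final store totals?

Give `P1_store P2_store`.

Answer: 8 3

Derivation:
Move 1: P1 pit4 -> P1=[3,2,5,2,0,3](1) P2=[6,5,6,2,4,5](0)
Move 2: P1 pit3 -> P1=[3,2,5,0,1,4](1) P2=[6,5,6,2,4,5](0)
Move 3: P1 pit0 -> P1=[0,3,6,0,1,4](8) P2=[6,5,0,2,4,5](0)
Move 4: P2 pit5 -> P1=[1,4,7,1,1,4](8) P2=[6,5,0,2,4,0](1)
Move 5: P1 pit1 -> P1=[1,0,8,2,2,5](8) P2=[6,5,0,2,4,0](1)
Move 6: P2 pit0 -> P1=[1,0,8,2,2,5](8) P2=[0,6,1,3,5,1](2)
Move 7: P2 pit3 -> P1=[1,0,8,2,2,5](8) P2=[0,6,1,0,6,2](3)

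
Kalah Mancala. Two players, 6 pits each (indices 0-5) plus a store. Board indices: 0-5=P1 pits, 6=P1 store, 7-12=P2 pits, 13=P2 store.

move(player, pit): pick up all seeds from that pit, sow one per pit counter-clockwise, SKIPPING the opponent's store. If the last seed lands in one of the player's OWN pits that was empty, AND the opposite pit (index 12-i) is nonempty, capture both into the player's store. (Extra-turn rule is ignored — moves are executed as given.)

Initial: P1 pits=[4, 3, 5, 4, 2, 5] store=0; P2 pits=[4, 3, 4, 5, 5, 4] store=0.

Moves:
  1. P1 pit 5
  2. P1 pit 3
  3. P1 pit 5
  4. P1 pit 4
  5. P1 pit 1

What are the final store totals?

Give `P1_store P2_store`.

Move 1: P1 pit5 -> P1=[4,3,5,4,2,0](1) P2=[5,4,5,6,5,4](0)
Move 2: P1 pit3 -> P1=[4,3,5,0,3,1](2) P2=[6,4,5,6,5,4](0)
Move 3: P1 pit5 -> P1=[4,3,5,0,3,0](3) P2=[6,4,5,6,5,4](0)
Move 4: P1 pit4 -> P1=[4,3,5,0,0,1](4) P2=[7,4,5,6,5,4](0)
Move 5: P1 pit1 -> P1=[4,0,6,1,0,1](9) P2=[7,0,5,6,5,4](0)

Answer: 9 0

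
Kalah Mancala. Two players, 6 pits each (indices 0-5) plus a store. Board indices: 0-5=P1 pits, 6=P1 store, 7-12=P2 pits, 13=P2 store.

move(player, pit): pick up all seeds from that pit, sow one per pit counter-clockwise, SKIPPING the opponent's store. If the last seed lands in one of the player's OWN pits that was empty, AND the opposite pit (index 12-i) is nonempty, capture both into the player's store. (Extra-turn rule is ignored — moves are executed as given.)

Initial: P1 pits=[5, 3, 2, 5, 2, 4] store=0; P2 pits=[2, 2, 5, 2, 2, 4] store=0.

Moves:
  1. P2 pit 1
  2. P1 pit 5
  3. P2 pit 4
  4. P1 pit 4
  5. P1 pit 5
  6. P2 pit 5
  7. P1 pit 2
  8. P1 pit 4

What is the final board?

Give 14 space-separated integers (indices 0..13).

Move 1: P2 pit1 -> P1=[5,3,2,5,2,4](0) P2=[2,0,6,3,2,4](0)
Move 2: P1 pit5 -> P1=[5,3,2,5,2,0](1) P2=[3,1,7,3,2,4](0)
Move 3: P2 pit4 -> P1=[5,3,2,5,2,0](1) P2=[3,1,7,3,0,5](1)
Move 4: P1 pit4 -> P1=[5,3,2,5,0,1](2) P2=[3,1,7,3,0,5](1)
Move 5: P1 pit5 -> P1=[5,3,2,5,0,0](3) P2=[3,1,7,3,0,5](1)
Move 6: P2 pit5 -> P1=[6,4,3,6,0,0](3) P2=[3,1,7,3,0,0](2)
Move 7: P1 pit2 -> P1=[6,4,0,7,1,0](7) P2=[0,1,7,3,0,0](2)
Move 8: P1 pit4 -> P1=[6,4,0,7,0,1](7) P2=[0,1,7,3,0,0](2)

Answer: 6 4 0 7 0 1 7 0 1 7 3 0 0 2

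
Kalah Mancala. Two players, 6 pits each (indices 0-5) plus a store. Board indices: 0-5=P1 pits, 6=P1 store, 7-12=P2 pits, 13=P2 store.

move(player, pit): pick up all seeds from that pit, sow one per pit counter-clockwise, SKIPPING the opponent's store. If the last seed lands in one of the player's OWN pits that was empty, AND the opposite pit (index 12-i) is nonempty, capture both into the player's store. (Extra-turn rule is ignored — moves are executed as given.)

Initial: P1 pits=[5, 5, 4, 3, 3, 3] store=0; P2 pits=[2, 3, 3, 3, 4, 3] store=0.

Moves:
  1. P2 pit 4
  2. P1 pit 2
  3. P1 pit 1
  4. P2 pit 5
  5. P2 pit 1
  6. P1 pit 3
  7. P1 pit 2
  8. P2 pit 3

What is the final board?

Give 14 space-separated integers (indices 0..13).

Move 1: P2 pit4 -> P1=[6,6,4,3,3,3](0) P2=[2,3,3,3,0,4](1)
Move 2: P1 pit2 -> P1=[6,6,0,4,4,4](1) P2=[2,3,3,3,0,4](1)
Move 3: P1 pit1 -> P1=[6,0,1,5,5,5](2) P2=[3,3,3,3,0,4](1)
Move 4: P2 pit5 -> P1=[7,1,2,5,5,5](2) P2=[3,3,3,3,0,0](2)
Move 5: P2 pit1 -> P1=[7,0,2,5,5,5](2) P2=[3,0,4,4,0,0](4)
Move 6: P1 pit3 -> P1=[7,0,2,0,6,6](3) P2=[4,1,4,4,0,0](4)
Move 7: P1 pit2 -> P1=[7,0,0,1,7,6](3) P2=[4,1,4,4,0,0](4)
Move 8: P2 pit3 -> P1=[8,0,0,1,7,6](3) P2=[4,1,4,0,1,1](5)

Answer: 8 0 0 1 7 6 3 4 1 4 0 1 1 5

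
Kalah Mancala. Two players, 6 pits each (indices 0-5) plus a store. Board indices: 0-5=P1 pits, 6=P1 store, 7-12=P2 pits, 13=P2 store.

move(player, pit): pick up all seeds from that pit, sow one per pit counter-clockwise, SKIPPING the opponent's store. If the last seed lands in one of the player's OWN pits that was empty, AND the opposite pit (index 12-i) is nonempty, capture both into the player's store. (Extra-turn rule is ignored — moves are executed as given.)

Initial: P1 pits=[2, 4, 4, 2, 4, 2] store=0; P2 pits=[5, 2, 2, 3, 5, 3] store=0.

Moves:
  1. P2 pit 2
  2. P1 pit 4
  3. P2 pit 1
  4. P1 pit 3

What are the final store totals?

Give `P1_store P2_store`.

Move 1: P2 pit2 -> P1=[2,4,4,2,4,2](0) P2=[5,2,0,4,6,3](0)
Move 2: P1 pit4 -> P1=[2,4,4,2,0,3](1) P2=[6,3,0,4,6,3](0)
Move 3: P2 pit1 -> P1=[2,4,4,2,0,3](1) P2=[6,0,1,5,7,3](0)
Move 4: P1 pit3 -> P1=[2,4,4,0,1,4](1) P2=[6,0,1,5,7,3](0)

Answer: 1 0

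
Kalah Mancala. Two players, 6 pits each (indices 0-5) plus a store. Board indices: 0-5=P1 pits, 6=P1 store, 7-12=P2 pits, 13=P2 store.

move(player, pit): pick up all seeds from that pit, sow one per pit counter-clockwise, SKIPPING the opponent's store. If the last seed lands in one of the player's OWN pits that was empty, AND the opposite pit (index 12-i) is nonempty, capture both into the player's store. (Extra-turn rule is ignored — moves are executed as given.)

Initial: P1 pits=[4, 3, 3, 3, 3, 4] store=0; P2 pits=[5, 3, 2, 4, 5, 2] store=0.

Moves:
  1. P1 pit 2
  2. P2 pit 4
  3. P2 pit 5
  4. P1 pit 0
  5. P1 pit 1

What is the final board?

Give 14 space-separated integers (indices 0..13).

Move 1: P1 pit2 -> P1=[4,3,0,4,4,5](0) P2=[5,3,2,4,5,2](0)
Move 2: P2 pit4 -> P1=[5,4,1,4,4,5](0) P2=[5,3,2,4,0,3](1)
Move 3: P2 pit5 -> P1=[6,5,1,4,4,5](0) P2=[5,3,2,4,0,0](2)
Move 4: P1 pit0 -> P1=[0,6,2,5,5,6](1) P2=[5,3,2,4,0,0](2)
Move 5: P1 pit1 -> P1=[0,0,3,6,6,7](2) P2=[6,3,2,4,0,0](2)

Answer: 0 0 3 6 6 7 2 6 3 2 4 0 0 2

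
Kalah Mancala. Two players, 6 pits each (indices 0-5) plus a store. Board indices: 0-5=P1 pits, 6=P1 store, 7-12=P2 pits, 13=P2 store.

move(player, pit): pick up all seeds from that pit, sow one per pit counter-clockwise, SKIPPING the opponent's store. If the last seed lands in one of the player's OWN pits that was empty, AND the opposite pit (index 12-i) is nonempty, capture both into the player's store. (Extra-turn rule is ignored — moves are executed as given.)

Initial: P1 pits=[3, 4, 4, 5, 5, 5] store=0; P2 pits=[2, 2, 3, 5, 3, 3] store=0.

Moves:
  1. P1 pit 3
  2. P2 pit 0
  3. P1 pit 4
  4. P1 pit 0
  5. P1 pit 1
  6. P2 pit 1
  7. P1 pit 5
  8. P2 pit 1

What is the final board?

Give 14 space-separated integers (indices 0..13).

Answer: 0 0 6 1 1 0 16 2 0 3 9 5 0 1

Derivation:
Move 1: P1 pit3 -> P1=[3,4,4,0,6,6](1) P2=[3,3,3,5,3,3](0)
Move 2: P2 pit0 -> P1=[3,4,4,0,6,6](1) P2=[0,4,4,6,3,3](0)
Move 3: P1 pit4 -> P1=[3,4,4,0,0,7](2) P2=[1,5,5,7,3,3](0)
Move 4: P1 pit0 -> P1=[0,5,5,0,0,7](8) P2=[1,5,0,7,3,3](0)
Move 5: P1 pit1 -> P1=[0,0,6,1,1,8](9) P2=[1,5,0,7,3,3](0)
Move 6: P2 pit1 -> P1=[0,0,6,1,1,8](9) P2=[1,0,1,8,4,4](1)
Move 7: P1 pit5 -> P1=[0,0,6,1,1,0](16) P2=[2,1,2,9,5,0](1)
Move 8: P2 pit1 -> P1=[0,0,6,1,1,0](16) P2=[2,0,3,9,5,0](1)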